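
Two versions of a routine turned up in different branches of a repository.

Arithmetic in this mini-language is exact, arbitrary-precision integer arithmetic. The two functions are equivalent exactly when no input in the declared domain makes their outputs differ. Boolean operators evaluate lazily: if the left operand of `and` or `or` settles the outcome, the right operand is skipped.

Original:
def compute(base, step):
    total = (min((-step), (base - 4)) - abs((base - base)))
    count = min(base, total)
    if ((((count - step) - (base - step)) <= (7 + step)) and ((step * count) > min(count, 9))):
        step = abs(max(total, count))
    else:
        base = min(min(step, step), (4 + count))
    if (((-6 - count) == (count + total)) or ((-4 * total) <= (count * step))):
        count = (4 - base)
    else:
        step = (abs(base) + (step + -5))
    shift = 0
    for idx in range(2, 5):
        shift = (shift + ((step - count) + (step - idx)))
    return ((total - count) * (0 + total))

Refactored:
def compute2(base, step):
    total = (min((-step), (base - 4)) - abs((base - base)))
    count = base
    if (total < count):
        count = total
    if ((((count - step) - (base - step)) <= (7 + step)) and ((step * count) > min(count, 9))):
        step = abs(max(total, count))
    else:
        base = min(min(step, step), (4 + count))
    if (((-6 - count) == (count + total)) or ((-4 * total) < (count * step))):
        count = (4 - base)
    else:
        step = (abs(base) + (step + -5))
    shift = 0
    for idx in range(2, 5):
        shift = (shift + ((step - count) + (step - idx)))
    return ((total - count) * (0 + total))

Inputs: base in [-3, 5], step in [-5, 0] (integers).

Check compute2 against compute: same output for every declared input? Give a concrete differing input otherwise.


Take base=5, step=-4.
compute: total := 1 | count := 1 | ((((count - step) - (base - step)) <= (7 + step)) and ((step * count) > min(count, 9))): false | base := -4 | (((-6 - count) == (count + total)) or ((-4 * total) <= (count * step))): true | count := 8 | shift := 0 | iter idx=2: | shift := -18 | iter idx=3: | shift := -37 | iter idx=4: | shift := -57 | result -7
compute2: total := 1 | count := 5 | (total < count): true | count := 1 | ((((count - step) - (base - step)) <= (7 + step)) and ((step * count) > min(count, 9))): false | base := -4 | (((-6 - count) == (count + total)) or ((-4 * total) < (count * step))): false | step := -5 | shift := 0 | iter idx=2: | shift := -13 | iter idx=3: | shift := -27 | iter idx=4: | shift := -42 | result 0
-7 and 0 differ, so these are not the same function on this domain.
verdict: not equivalent; witness: base=5, step=-4


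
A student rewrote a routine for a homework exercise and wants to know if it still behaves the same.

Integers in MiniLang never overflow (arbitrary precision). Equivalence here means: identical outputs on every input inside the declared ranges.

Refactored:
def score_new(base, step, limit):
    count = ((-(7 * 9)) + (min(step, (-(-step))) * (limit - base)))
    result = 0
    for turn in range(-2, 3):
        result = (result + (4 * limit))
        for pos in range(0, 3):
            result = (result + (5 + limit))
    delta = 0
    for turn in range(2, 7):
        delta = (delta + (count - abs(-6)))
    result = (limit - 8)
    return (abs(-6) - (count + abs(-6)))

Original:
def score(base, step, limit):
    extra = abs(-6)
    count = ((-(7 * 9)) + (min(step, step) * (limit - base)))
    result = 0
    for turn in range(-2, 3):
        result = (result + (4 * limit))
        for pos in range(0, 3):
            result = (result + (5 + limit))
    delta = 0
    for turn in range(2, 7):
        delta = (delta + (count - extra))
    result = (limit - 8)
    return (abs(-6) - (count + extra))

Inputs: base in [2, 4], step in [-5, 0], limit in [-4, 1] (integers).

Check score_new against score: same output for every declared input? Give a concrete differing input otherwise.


Equivalent — the differences include statement counts differ; also min/max/abs usage differs; also local variable names differ; also constant usage differs, yet no declared input distinguishes the two.
Tracing base=3, step=-2, limit=0: score: extra=6, then count=-57, then result=0, then (turn=-2), then result=0, then (pos=0), then result=5, then (pos=1), then result=10, then (pos=2), then result=15, then (turn=-1), then result=15, then (pos=0), then result=20, then (pos=1), then result=25, then (pos=2), then result=30, then (turn=0), then result=30, then (pos=0), then result=35, then (pos=1), then result=40, then (pos=2), then result=45, then (turn=1), then result=45, then (pos=0), then result=50, then (pos=1), then result=55, then (pos=2), then result=60, then (turn=2), then result=60, then (pos=0), then result=65, then (pos=1), then result=70, then (pos=2), then result=75, then delta=0, then (turn=2), then delta=-63, then (turn=3), then delta=-126, then (turn=4), then delta=-189, then (turn=5), then delta=-252, then (turn=6), then delta=-315, then result=-8, then returns 57 | score_new: count=-57, then result=0, then (turn=-2), then result=0, then (pos=0), then result=5, then (pos=1), then result=10, then (pos=2), then result=15, then (turn=-1), then result=15, then (pos=0), then result=20, then (pos=1), then result=25, then (pos=2), then result=30, then (turn=0), then result=30, then (pos=0), then result=35, then (pos=1), then result=40, then (pos=2), then result=45, then (turn=1), then result=45, then (pos=0), then result=50, then (pos=1), then result=55, then (pos=2), then result=60, then (turn=2), then result=60, then (pos=0), then result=65, then (pos=1), then result=70, then (pos=2), then result=75, then delta=0, then (turn=2), then delta=-63, then (turn=3), then delta=-126, then (turn=4), then delta=-189, then (turn=5), then delta=-252, then (turn=6), then delta=-315, then result=-8, then returns 57 — matching result 57.
An exhaustive pass over the 108 declared inputs shows identical outputs.
verdict: equivalent


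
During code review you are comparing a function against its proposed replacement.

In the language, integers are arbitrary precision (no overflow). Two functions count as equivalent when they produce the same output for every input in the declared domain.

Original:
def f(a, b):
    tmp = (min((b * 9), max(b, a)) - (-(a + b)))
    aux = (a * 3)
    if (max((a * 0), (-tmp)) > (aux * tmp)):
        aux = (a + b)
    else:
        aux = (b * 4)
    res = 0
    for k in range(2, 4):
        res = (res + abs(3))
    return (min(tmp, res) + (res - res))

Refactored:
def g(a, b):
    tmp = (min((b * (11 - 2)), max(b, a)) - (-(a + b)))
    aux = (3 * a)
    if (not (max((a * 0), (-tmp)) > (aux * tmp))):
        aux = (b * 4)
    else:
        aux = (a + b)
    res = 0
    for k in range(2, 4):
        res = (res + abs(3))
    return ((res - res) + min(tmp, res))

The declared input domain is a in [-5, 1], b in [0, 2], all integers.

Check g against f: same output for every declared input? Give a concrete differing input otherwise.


Equivalent — the differences include constant usage differs; arithmetic usage differs; boolean connective usage differs, yet no declared input distinguishes the two.
Spot check at a=-3, b=2 — f: tmp := 1 | aux := -9 | (max((a * 0), (-tmp)) > (aux * tmp)): true | aux := -1 | res := 0 | iter k=2: | res := 3 | iter k=3: | res := 6 | result 1. g: tmp := 1 | aux := -9 | (not (max((a * 0), (-tmp)) > (aux * tmp))): false | aux := -1 | res := 0 | iter k=2: | res := 3 | iter k=3: | res := 6 | result 1. Both give 1.
Every one of the 21 inputs gives matching results.
verdict: equivalent


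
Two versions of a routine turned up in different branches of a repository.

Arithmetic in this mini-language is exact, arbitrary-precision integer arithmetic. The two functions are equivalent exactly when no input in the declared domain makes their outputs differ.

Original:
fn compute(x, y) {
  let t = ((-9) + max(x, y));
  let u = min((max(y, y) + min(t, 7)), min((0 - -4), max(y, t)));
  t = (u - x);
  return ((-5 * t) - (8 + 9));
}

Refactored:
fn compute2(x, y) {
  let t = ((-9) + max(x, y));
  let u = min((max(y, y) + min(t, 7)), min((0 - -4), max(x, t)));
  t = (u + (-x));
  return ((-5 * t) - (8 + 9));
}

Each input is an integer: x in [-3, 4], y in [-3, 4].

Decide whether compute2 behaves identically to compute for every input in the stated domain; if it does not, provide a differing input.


The rewrite breaks on x=-3, y=4, where the results are -27 and -17.
compute: t := -5 | u := -1 | t := 2 | result -27
compute2: t := -5 | u := -3 | t := 0 | result -17
verdict: not equivalent; witness: x=-3, y=4


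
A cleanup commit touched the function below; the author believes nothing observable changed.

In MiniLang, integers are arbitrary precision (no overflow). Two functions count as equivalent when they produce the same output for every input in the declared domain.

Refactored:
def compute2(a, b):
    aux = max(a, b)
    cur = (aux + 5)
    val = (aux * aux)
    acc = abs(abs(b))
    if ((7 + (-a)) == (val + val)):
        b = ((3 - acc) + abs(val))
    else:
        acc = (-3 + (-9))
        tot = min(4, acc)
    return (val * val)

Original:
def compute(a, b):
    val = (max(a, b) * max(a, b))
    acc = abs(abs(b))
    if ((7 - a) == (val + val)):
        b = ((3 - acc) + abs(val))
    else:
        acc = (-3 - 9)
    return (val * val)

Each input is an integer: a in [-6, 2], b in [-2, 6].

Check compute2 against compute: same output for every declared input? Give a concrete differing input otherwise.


Behavior is preserved: although local variable names differ; also arithmetic usage differs; also constant usage differs; also min/max/abs usage differs; also statement counts differ, the outputs never diverge.
One worked example (a=-2, b=-2) — compute: val=4, then acc=2, then ((7 - a) == (val + val)) is false, then acc=-12, then returns 16; compute2: aux=-2, then cur=3, then val=4, then acc=2, then ((7 + (-a)) == (val + val)) is false, then acc=-12, then tot=-12, then returns 16; agreement on 16.
Checked all 81 inputs in the declared domain: the outputs agree on every one.
verdict: equivalent


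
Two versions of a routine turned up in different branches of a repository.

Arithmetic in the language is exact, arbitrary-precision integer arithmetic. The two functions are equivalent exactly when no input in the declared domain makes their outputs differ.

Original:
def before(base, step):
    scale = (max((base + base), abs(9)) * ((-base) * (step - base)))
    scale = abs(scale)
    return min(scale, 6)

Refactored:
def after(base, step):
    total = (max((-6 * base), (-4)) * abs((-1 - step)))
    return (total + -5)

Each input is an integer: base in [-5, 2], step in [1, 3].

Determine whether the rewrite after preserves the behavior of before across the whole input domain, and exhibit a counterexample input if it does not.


On input base=-5, step=1, before returns 6 while after returns 55.
verdict: not equivalent; witness: base=-5, step=1


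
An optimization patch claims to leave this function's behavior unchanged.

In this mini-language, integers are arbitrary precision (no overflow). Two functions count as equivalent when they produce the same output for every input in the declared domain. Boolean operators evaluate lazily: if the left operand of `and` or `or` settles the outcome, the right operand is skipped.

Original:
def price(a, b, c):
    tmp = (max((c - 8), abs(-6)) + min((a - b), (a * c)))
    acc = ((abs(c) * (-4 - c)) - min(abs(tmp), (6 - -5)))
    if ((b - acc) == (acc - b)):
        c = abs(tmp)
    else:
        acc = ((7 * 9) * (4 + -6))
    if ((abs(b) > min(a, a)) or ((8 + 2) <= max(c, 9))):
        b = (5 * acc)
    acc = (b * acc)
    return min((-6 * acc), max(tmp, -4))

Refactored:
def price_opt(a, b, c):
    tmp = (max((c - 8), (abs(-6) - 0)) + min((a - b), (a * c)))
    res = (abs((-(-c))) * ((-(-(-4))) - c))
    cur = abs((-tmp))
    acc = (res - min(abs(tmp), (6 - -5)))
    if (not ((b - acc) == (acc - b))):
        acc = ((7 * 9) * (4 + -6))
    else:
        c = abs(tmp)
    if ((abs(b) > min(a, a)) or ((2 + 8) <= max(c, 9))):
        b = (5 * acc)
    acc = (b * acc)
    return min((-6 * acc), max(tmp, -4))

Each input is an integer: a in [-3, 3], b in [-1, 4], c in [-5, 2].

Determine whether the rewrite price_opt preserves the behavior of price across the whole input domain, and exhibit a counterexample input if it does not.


The two are interchangeable: boolean connective usage differs; min/max/abs usage differs; statement counts differ; constant usage differs; arithmetic usage differs; local variable names differ, and every declared input agrees.
Tracing a=-2, b=2, c=-2: price: tmp := 2 | acc := -6 | ((b - acc) == (acc - b)): false | acc := -126 | ((abs(b) > min(a, a)) or ((8 + 2) <= max(c, 9))): true | b := -630 | acc := 79380 | result -476280 | price_opt: tmp := 2 | res := -4 | cur := 2 | acc := -6 | (not ((b - acc) == (acc - b))): true | acc := -126 | ((abs(b) > min(a, a)) or ((2 + 8) <= max(c, 9))): true | b := -630 | acc := 79380 | result -476280 — matching result -476280.
An exhaustive pass over the 336 declared inputs shows identical outputs.
verdict: equivalent


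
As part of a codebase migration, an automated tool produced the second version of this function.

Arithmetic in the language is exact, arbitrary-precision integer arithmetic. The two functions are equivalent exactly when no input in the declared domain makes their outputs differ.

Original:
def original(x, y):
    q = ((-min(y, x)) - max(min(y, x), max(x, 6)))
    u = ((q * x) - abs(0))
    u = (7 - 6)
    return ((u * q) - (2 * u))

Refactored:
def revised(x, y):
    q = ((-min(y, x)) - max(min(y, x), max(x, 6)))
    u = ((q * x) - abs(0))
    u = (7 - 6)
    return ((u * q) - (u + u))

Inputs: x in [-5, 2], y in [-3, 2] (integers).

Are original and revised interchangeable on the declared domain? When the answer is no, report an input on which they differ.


Reading the diff, among the changes: arithmetic usage differs, and constant usage differs.
Tracing x=1, y=2: original: q := -7 | u := -7 | u := 1 | result -9 | revised: q := -7 | u := -7 | u := 1 | result -9 — matching result -9.
Every one of the 48 inputs gives matching results.
verdict: equivalent


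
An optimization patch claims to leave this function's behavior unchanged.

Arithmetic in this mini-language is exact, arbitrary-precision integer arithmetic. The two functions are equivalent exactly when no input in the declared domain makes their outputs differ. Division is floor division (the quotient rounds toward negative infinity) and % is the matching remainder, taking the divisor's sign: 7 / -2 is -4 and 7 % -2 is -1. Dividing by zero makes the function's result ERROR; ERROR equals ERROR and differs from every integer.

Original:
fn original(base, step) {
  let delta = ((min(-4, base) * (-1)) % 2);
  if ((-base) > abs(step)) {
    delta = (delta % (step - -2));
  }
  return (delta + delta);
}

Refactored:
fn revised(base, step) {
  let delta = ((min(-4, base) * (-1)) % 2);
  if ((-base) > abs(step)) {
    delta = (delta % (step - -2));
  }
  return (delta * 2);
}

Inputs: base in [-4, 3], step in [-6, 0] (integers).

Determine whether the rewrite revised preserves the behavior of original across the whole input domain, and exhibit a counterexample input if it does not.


Changes here: constant usage differs, and arithmetic usage differs; the full 56-point sweep finds no disagreement.
verdict: equivalent


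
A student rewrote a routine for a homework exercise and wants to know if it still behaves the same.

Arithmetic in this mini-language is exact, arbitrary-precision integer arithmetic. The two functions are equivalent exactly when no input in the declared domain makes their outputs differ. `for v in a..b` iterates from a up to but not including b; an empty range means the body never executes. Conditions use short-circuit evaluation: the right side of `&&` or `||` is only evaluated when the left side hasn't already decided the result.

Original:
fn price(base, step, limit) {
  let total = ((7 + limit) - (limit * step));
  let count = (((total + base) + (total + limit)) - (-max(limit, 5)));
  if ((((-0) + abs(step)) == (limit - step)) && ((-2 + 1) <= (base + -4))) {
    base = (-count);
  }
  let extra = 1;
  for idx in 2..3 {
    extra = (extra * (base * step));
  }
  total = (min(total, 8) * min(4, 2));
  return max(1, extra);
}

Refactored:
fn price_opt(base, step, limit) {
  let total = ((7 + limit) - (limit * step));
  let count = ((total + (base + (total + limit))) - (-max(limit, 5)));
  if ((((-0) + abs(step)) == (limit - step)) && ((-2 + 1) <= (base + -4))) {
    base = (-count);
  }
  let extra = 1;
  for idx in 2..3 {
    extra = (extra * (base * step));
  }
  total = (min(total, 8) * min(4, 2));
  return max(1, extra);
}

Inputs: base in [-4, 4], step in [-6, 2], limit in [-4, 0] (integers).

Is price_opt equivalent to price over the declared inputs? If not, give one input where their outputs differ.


Behavior is preserved: although same computation, different form, the outputs never diverge.
Tracing base=-1, step=-4, limit=-3: price: total = -8; count = -15; ((((-0) + abs(step)) == (limit - step)) && ((-2 + 1) <= (base + -4))) -> false; extra = 1; [idx=2]; extra = 4; total = -16; return 4 | price_opt: total = -8; count = -15; ((((-0) + abs(step)) == (limit - step)) && ((-2 + 1) <= (base + -4))) -> false; extra = 1; [idx=2]; extra = 4; total = -16; return 4 — matching result 4.
Checked all 405 inputs in the declared domain: the outputs agree on every one.
verdict: equivalent


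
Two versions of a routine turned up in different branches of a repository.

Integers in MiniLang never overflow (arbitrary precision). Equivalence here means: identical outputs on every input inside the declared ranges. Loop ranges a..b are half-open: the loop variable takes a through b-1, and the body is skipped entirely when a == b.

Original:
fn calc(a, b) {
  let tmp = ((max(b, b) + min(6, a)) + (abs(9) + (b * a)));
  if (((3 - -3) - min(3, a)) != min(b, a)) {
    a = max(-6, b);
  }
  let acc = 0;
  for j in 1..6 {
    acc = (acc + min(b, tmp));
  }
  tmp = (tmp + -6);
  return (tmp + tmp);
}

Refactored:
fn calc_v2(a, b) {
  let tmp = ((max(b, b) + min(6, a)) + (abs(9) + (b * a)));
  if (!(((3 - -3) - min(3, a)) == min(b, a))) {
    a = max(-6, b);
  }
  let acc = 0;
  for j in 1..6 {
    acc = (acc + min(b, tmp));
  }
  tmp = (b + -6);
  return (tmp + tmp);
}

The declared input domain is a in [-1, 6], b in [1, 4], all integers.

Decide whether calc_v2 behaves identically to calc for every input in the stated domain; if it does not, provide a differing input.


Not equivalent: a=-1, b=1 separates them (4 vs -10).
calc: tmp becomes 8; next (((3 - -3) - min(3, a)) != min(b, a)) evaluates to true; next a becomes 1; next acc becomes 0; next at j=1:; next acc becomes 1; next at j=2:; next acc becomes 2; next at j=3:; next acc becomes 3; next at j=4:; next acc becomes 4; next at j=5:; next acc becomes 5; next tmp becomes 2; next final value 4
calc_v2: tmp becomes 8; next (!(((3 - -3) - min(3, a)) == min(b, a))) evaluates to true; next a becomes 1; next acc becomes 0; next at j=1:; next acc becomes 1; next at j=2:; next acc becomes 2; next at j=3:; next acc becomes 3; next at j=4:; next acc becomes 4; next at j=5:; next acc becomes 5; next tmp becomes -5; next final value -10
verdict: not equivalent; witness: a=-1, b=1


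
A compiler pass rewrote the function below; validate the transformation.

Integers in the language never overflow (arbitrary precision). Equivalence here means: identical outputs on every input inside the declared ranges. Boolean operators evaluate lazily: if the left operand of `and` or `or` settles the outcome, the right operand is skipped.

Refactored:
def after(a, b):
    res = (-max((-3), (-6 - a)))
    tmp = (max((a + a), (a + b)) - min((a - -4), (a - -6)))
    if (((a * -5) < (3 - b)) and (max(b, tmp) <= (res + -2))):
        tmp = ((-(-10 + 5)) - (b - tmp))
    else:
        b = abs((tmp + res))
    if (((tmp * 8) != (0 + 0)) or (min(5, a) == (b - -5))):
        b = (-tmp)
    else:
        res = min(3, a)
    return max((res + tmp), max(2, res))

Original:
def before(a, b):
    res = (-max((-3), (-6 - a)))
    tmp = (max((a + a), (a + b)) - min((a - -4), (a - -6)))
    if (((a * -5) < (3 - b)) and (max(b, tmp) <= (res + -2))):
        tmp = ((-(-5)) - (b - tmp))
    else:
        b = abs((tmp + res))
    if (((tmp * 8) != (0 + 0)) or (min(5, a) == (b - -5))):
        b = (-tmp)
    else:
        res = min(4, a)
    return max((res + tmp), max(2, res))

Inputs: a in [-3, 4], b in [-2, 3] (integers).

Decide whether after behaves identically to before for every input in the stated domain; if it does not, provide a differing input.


a=4, b=2 yields 4 from before but 3 from after.
verdict: not equivalent; witness: a=4, b=2


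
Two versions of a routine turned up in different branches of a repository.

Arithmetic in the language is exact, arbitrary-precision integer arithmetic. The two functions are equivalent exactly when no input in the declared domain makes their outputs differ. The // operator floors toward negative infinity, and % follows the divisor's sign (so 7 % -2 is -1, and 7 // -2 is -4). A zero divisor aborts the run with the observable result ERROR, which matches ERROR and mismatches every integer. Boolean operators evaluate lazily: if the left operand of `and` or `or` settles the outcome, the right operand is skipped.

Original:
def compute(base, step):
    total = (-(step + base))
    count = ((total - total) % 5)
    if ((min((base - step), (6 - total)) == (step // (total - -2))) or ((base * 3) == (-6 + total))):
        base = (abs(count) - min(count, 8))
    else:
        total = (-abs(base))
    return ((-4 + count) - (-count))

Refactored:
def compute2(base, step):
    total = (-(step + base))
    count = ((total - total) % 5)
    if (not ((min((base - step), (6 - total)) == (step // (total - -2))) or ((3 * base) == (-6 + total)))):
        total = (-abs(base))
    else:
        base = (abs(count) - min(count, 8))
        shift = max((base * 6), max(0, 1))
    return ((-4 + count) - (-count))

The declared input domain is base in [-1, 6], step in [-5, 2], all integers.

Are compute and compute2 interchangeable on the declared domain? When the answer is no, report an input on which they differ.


Behavior is preserved: although statement counts differ, and min/max/abs usage differs, and local variable names differ, and boolean connective usage differs, and constant usage differs, and arithmetic usage differs, the outputs never diverge.
Spot check at base=4, step=0 — compute: total becomes -4; next count becomes 0; next ((min((base - step), (6 - total)) == (step // (total - -2))) or ((base * 3) == (-6 + total))) evaluates to false; next total becomes -4; next final value -4. compute2: total becomes -4; next count becomes 0; next (not ((min((base - step), (6 - total)) == (step // (total - -2))) or ((3 * base) == (-6 + total)))) evaluates to true; next total becomes -4; next final value -4. Both give -4.
Across all 64 domain points the two functions coincide.
verdict: equivalent


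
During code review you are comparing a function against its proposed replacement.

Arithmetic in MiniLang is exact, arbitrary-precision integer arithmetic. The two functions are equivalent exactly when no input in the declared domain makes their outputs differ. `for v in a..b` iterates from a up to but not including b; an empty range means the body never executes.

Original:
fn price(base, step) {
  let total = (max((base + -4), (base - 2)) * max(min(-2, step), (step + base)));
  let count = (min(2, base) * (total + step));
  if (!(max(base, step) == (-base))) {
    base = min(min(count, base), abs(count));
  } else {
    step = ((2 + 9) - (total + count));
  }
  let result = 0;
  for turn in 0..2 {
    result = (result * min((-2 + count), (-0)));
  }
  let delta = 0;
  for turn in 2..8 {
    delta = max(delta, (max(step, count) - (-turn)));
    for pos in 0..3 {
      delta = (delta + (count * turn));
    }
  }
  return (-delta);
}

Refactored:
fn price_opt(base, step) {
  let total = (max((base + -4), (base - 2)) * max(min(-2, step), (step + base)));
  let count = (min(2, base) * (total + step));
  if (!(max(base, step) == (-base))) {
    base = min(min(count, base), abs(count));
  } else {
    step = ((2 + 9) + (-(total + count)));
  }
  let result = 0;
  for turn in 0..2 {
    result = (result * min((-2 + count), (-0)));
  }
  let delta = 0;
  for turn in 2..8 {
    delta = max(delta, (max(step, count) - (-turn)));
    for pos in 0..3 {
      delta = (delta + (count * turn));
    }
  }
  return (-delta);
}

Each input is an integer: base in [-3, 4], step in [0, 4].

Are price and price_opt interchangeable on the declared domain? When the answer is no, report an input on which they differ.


Reading the diff, among the changes: arithmetic usage differs.
As a probe, take base=0, step=3: price runs total := -6 | count := 0 | (!(max(base, step) == (-base))): true | base := 0 | result := 0 | iter turn=0: | result := 0 | iter turn=1: | result := 0 | delta := 0 | iter turn=2: | delta := 5 | iter pos=0: | delta := 5 | iter pos=1: | delta := 5 | iter pos=2: | delta := 5 | iter turn=3: | delta := 6 | iter pos=0: | delta := 6 | iter pos=1: | delta := 6 | iter pos=2: | delta := 6 | iter turn=4: | delta := 7 | iter pos=0: | delta := 7 | iter pos=1: | delta := 7 | iter pos=2: | delta := 7 | iter turn=5: | delta := 8 | iter pos=0: | delta := 8 | iter pos=1: | delta := 8 | iter pos=2: | delta := 8 | iter turn=6: | delta := 9 | iter pos=0: | delta := 9 | iter pos=1: | delta := 9 | iter pos=2: | delta := 9 | iter turn=7: | delta := 10 | iter pos=0: | delta := 10 | iter pos=1: | delta := 10 | iter pos=2: | delta := 10 | result -10; price_opt runs total := -6 | count := 0 | (!(max(base, step) == (-base))): true | base := 0 | result := 0 | iter turn=0: | result := 0 | iter turn=1: | result := 0 | delta := 0 | iter turn=2: | delta := 5 | iter pos=0: | delta := 5 | iter pos=1: | delta := 5 | iter pos=2: | delta := 5 | iter turn=3: | delta := 6 | iter pos=0: | delta := 6 | iter pos=1: | delta := 6 | iter pos=2: | delta := 6 | iter turn=4: | delta := 7 | iter pos=0: | delta := 7 | iter pos=1: | delta := 7 | iter pos=2: | delta := 7 | iter turn=5: | delta := 8 | iter pos=0: | delta := 8 | iter pos=1: | delta := 8 | iter pos=2: | delta := 8 | iter turn=6: | delta := 9 | iter pos=0: | delta := 9 | iter pos=1: | delta := 9 | iter pos=2: | delta := 9 | iter turn=7: | delta := 10 | iter pos=0: | delta := 10 | iter pos=1: | delta := 10 | iter pos=2: | delta := 10 | result -10; both end at -10.
Every one of the 40 inputs gives matching results.
verdict: equivalent


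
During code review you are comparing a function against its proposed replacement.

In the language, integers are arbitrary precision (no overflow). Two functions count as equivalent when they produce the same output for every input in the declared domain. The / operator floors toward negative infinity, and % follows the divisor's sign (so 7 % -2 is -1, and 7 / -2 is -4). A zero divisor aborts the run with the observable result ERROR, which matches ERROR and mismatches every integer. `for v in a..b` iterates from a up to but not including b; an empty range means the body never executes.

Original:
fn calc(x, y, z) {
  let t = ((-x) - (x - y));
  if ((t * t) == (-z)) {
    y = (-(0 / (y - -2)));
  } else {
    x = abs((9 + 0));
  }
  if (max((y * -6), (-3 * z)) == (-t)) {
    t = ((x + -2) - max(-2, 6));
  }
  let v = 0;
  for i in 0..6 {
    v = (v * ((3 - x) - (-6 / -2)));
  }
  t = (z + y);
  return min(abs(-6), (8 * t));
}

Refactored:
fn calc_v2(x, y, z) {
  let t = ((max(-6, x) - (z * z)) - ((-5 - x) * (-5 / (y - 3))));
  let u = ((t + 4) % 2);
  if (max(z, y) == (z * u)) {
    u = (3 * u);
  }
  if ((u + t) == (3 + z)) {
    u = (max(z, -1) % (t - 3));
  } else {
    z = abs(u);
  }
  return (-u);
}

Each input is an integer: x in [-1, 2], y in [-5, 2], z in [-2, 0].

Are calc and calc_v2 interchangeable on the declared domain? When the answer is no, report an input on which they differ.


Not equivalent: x=-1, y=-5, z=-2 separates them (-56 vs -3).
calc: t=-3, then ((t * t) == (-z)) is false, then x=9, then (max((y * -6), (-3 * z)) == (-t)) is false, then v=0, then (i=0), then v=0, then (i=1), then v=0, then (i=2), then v=0, then (i=3), then v=0, then (i=4), then v=0, then (i=5), then v=0, then t=-7, then returns -56
calc_v2: t=-5, then u=1, then (max(z, y) == (z * u)) is true, then u=3, then ((u + t) == (3 + z)) is false, then z=3, then returns -3
verdict: not equivalent; witness: x=-1, y=-5, z=-2


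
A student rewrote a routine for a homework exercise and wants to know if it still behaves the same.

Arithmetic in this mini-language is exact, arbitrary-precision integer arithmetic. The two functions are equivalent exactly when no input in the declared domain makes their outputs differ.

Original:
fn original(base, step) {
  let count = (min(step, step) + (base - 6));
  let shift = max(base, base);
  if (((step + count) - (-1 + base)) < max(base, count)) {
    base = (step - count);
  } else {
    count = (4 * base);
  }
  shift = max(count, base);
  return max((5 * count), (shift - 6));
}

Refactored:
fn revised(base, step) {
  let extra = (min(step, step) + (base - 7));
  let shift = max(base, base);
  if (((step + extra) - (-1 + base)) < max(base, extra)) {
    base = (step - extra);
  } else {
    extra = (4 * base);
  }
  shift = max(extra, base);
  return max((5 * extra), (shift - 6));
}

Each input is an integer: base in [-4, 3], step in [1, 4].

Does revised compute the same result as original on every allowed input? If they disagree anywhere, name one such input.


At base=-3, step=1: original gives -9, revised gives 4.
verdict: not equivalent; witness: base=-3, step=1


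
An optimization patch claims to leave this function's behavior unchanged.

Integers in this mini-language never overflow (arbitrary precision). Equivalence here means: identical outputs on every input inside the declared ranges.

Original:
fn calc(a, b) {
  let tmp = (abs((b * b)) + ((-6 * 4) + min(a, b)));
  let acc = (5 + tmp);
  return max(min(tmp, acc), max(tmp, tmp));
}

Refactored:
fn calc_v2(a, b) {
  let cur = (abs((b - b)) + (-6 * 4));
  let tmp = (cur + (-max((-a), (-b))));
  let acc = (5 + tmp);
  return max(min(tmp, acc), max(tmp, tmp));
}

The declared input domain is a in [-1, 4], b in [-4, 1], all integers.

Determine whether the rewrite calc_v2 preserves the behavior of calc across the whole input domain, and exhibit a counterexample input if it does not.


There is a counterexample at a=-1, b=-4: -12 on one side, -28 on the other.
calc: tmp becomes -12; next acc becomes -7; next final value -12
calc_v2: cur becomes -24; next tmp becomes -28; next acc becomes -23; next final value -28
verdict: not equivalent; witness: a=-1, b=-4


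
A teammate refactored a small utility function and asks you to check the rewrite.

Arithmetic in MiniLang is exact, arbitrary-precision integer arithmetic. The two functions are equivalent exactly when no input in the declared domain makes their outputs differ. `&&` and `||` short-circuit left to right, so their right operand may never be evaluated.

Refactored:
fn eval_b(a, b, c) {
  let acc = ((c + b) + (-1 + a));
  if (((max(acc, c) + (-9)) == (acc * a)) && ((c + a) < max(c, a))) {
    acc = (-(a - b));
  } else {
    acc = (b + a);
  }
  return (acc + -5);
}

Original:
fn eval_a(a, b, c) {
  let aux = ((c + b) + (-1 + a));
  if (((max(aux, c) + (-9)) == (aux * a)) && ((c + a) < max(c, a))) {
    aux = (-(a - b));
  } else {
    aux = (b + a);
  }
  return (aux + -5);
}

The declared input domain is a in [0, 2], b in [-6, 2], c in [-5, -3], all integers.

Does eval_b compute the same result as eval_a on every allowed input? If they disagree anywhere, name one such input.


The two versions differ — the changes include local variable names differ.
Spot check at a=1, b=2, c=-4 — eval_a: aux=-2, then (((max(aux, c) + (-9)) == (aux * a)) && ((c + a) < max(c, a))) is false, then aux=3, then returns -2. eval_b: acc=-2, then (((max(acc, c) + (-9)) == (acc * a)) && ((c + a) < max(c, a))) is false, then acc=3, then returns -2. Both give -2.
An exhaustive pass over the 81 declared inputs shows identical outputs.
verdict: equivalent


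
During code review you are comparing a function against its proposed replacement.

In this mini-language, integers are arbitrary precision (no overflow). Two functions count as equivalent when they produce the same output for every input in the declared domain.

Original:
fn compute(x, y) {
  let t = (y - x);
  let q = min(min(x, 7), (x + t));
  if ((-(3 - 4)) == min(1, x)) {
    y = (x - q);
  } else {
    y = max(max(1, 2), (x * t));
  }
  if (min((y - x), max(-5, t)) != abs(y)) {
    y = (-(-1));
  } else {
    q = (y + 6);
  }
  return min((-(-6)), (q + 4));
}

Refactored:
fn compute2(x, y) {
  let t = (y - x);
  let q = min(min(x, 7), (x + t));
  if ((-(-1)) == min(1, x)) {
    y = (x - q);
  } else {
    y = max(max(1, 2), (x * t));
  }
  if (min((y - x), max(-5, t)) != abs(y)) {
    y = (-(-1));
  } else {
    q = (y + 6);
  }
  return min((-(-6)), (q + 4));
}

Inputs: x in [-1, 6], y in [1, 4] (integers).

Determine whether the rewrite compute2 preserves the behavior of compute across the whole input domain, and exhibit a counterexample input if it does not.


Comparing the listings, the differences include: arithmetic usage differs, and constant usage differs.
Spot check at x=5, y=2 — compute: t = -3; q = 2; ((-(3 - 4)) == min(1, x)) -> true; y = 3; (min((y - x), max(-5, t)) != abs(y)) -> true; y = 1; return 6. compute2: t = -3; q = 2; ((-(-1)) == min(1, x)) -> true; y = 3; (min((y - x), max(-5, t)) != abs(y)) -> true; y = 1; return 6. Both give 6.
Checked all 32 inputs in the declared domain: the outputs agree on every one.
verdict: equivalent


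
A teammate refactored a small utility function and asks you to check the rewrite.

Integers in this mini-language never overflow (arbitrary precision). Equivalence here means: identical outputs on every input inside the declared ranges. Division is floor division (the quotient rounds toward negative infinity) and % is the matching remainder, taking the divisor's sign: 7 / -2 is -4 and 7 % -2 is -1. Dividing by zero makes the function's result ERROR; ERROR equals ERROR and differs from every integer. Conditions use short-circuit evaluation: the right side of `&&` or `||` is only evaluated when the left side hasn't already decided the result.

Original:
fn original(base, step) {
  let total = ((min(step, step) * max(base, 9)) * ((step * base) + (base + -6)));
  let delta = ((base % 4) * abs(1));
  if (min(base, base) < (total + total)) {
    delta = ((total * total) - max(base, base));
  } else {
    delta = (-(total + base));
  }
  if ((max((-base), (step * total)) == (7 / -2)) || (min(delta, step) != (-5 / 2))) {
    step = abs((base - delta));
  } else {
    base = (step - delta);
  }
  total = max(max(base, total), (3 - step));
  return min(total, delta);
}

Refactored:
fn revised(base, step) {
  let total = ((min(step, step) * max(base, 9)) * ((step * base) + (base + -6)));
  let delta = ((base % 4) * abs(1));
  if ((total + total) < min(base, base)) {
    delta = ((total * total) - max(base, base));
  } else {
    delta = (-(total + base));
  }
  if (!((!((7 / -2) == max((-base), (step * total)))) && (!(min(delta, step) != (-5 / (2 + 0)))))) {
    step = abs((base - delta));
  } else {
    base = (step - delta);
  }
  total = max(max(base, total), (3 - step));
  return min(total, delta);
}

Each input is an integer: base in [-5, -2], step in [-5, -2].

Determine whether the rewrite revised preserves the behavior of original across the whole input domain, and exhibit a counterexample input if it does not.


Evaluate both at base=-5, step=-2.
original: total := 18 | delta := 3 | (min(base, base) < (total + total)): true | delta := 329 | ((max((-base), (step * total)) == (7 / -2)) || (min(delta, step) != (-5 / 2))): true | step := 334 | total := 18 | result 18
revised: total := 18 | delta := 3 | ((total + total) < min(base, base)): false | delta := -13 | (!((!((7 / -2) == max((-base), (step * total)))) && (!(min(delta, step) != (-5 / (2 + 0)))))): true | step := 8 | total := 18 | result -13
18 vs -13 — the two versions disagree here.
verdict: not equivalent; witness: base=-5, step=-2


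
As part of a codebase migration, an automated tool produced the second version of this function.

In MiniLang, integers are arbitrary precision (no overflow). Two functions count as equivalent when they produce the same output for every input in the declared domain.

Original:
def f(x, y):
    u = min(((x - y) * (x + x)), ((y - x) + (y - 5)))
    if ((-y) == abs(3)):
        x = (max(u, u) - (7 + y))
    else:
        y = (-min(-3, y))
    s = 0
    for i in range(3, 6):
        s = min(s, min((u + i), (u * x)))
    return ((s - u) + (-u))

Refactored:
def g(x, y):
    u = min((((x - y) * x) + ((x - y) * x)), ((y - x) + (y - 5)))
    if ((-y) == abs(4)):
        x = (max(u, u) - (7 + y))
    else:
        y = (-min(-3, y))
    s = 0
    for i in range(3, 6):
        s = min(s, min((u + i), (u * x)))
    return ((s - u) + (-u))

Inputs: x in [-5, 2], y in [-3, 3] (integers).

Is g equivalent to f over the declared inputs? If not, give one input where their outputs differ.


Not equivalent: x=1, y=-3 separates them (15 vs 12).
f: u=-12, then ((-y) == abs(3)) is true, then x=-16, then s=0, then (i=3), then s=-9, then (i=4), then s=-9, then (i=5), then s=-9, then returns 15
g: u=-12, then ((-y) == abs(4)) is false, then y=3, then s=0, then (i=3), then s=-12, then (i=4), then s=-12, then (i=5), then s=-12, then returns 12
verdict: not equivalent; witness: x=1, y=-3


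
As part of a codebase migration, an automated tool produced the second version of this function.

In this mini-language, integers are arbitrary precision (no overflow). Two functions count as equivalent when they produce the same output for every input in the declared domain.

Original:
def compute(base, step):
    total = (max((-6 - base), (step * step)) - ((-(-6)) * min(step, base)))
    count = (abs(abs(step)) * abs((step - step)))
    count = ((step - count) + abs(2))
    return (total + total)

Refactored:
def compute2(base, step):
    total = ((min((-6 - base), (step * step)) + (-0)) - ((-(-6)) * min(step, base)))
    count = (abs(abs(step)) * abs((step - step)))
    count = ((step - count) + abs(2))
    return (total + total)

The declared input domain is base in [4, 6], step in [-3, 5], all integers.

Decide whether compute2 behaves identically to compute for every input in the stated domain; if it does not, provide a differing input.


There is a counterexample at base=4, step=-3: 54 on one side, 16 on the other.
compute: total=27, then count=0, then count=-1, then returns 54
compute2: total=8, then count=0, then count=-1, then returns 16
verdict: not equivalent; witness: base=4, step=-3


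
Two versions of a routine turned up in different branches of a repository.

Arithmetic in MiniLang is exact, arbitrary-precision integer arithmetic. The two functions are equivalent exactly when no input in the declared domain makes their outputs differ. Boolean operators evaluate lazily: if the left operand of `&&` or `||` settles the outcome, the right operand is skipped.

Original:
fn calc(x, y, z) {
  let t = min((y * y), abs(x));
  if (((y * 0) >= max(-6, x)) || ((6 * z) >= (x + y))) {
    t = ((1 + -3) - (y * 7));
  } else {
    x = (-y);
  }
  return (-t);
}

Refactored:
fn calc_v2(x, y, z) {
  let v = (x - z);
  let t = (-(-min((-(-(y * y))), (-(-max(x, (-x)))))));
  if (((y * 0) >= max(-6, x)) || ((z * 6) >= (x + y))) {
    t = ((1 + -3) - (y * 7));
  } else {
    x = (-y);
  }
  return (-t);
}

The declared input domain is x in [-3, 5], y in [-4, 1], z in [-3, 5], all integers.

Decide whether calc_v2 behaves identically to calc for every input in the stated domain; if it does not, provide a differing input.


This is a faithful refactor — min/max/abs usage differs; local variable names differ; arithmetic usage differs; statement counts differ, but the computed results match everywhere.
Tracing x=-3, y=-2, z=3: calc: t=3, then (((y * 0) >= max(-6, x)) || ((6 * z) >= (x + y))) is true, then t=12, then returns -12 | calc_v2: v=-6, then t=3, then (((y * 0) >= max(-6, x)) || ((z * 6) >= (x + y))) is true, then t=12, then returns -12 — matching result -12.
Every one of the 486 inputs gives matching results.
verdict: equivalent
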